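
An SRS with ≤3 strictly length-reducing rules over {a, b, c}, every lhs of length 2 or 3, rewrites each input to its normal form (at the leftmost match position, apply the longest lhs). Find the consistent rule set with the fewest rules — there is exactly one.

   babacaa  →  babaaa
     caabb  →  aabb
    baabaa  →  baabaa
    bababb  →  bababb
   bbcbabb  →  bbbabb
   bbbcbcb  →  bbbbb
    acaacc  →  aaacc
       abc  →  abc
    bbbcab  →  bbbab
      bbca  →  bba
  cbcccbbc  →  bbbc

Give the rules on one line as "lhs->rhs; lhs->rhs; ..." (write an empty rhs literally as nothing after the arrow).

  | babacaa => babaaa
  | caabb => aabb
  | baabaa
  | bababb

ca->a; cb->b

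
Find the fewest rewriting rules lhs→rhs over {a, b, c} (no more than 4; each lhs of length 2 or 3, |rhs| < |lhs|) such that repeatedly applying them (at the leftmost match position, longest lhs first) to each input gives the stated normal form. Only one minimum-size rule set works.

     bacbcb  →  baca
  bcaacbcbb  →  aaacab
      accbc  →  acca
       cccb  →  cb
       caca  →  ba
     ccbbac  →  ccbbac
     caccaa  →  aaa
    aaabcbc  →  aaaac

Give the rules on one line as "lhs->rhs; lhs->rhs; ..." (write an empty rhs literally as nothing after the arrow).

bc->a; bcb->a; cac->b; ccc->c

  | bacbcb => baca
  | bcaacbcbb => aaacbcbb => aaacab
  | accbc => acca
  | cccb => cb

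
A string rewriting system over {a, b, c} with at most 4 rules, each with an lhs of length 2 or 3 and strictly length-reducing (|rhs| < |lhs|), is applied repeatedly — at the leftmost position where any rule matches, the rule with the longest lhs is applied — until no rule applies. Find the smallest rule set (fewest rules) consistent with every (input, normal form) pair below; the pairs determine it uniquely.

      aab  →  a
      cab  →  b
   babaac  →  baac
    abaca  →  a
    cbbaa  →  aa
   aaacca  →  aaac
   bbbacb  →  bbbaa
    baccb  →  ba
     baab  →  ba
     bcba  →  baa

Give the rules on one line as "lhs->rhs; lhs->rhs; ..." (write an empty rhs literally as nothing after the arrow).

  | aab => a
  | cab => b
  | babaac => baac
  | abaca => aca => a

ab->; ca->; cb->a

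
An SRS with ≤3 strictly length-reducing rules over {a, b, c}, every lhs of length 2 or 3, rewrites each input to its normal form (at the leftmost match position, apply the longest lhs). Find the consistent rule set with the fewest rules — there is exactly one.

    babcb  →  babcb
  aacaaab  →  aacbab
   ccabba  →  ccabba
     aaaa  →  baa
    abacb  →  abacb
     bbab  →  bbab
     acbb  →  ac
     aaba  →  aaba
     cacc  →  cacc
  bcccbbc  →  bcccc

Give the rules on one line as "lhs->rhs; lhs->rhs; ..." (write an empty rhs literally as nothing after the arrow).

  | babcb
  | aacaaab => aacbab
  | ccabba
  | aaaa => baa

aaa->ba; cbb->c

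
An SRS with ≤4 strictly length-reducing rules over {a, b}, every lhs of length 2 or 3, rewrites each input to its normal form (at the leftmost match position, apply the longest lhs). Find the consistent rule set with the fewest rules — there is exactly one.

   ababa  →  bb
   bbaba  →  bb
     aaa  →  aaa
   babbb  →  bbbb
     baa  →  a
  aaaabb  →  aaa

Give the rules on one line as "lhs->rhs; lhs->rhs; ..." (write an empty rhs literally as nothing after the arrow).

aba->bb; abb->; ba->; bab->bb

  | ababa => bbba => bb
  | bbaba => bbba => bb
  | aaa
  | babbb => bbbb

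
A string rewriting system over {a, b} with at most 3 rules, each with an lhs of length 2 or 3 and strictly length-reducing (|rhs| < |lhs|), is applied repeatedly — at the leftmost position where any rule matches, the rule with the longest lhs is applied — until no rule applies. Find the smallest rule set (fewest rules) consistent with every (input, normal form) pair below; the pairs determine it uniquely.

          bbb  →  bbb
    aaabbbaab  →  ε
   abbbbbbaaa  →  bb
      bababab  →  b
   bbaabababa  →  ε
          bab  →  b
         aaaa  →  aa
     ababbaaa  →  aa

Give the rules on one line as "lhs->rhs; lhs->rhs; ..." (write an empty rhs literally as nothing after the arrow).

  | bbb
  | aaabbbaab => aabbbaab => abbaab => baab => ab => ε
  | abbbbbbaaa => bbbbbaaa => bbbbaa => bbba => bb
  | bababab => babab => bab => b

aaa->aa; ab->; ba->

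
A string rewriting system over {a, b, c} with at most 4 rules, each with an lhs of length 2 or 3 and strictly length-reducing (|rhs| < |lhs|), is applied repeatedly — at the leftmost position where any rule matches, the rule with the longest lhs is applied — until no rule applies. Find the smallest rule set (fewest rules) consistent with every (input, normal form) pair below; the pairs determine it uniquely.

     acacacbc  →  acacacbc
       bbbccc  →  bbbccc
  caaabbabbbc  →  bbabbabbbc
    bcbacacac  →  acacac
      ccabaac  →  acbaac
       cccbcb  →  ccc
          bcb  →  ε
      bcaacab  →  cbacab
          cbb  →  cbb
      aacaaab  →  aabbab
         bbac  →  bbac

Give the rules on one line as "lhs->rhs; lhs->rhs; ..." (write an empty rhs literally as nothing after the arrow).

bca->cb; bcb->; caa->bb; cca->ac

  | acacacbc
  | bbbccc
  | caaabbabbbc => bbabbabbbc
  | bcbacacac => acacac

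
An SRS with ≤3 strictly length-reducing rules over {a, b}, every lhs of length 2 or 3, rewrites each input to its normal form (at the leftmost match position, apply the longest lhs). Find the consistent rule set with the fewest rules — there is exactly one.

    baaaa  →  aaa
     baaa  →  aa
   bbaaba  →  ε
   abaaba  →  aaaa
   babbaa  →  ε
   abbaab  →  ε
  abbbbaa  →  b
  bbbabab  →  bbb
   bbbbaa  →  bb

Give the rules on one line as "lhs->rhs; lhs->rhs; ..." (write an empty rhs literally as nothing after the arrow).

  | baaaa => aaa
  | baaa => aa
  | bbaaba => baba => ba => ε
  | abaaba => aaaba => aaaa

ab->; aba->aa; ba->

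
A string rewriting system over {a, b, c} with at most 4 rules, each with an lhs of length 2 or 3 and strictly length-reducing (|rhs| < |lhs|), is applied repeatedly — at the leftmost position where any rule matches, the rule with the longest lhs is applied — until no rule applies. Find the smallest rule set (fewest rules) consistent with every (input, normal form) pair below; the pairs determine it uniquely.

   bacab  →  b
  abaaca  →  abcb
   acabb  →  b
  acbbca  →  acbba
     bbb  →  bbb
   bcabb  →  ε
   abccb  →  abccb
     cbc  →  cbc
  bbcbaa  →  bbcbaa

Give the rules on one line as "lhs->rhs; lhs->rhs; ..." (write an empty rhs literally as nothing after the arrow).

  | bacab => baab => b
  | abaaca => abaaa => abcb
  | acabb => aabb => b
  | acbbca => acbba

aaa->cb; aab->; bab->aa; ca->a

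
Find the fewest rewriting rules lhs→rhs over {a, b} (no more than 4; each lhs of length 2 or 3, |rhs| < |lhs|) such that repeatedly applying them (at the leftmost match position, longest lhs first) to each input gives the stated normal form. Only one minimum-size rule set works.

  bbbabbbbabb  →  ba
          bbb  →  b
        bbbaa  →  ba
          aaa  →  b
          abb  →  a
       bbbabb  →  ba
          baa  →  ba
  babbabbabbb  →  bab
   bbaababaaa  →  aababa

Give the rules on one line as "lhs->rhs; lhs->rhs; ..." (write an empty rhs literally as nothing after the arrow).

aaa->b; baa->ba; bb->

  | bbbabbbbabb => babbbbabb => babbabb => baabb => babb => ba
  | bbb => b
  | bbbaa => baa => ba
  | aaa => b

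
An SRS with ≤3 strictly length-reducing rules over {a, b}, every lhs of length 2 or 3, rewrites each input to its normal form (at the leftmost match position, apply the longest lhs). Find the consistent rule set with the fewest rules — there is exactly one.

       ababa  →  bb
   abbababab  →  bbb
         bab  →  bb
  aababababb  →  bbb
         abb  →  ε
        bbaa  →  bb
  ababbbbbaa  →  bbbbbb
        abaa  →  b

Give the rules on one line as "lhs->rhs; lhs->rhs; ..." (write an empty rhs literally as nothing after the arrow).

aba->b; abb->; ba->b

  | ababa => bba => bb
  | abbababab => ababab => bbab => bbb
  | bab => bb
  | aababababb => abbababb => ababb => bbb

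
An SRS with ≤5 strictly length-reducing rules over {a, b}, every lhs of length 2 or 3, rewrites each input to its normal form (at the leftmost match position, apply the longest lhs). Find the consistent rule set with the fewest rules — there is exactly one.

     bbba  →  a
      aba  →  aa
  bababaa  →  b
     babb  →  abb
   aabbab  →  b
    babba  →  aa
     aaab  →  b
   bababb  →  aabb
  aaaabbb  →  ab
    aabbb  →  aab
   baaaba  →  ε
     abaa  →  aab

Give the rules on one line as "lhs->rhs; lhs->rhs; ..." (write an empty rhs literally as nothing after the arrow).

  | bbba => ba => a
  | aba => aa
  | bababaa => ababaa => aabaa => aaab => b
  | babb => abb

aaa->; ba->a; baa->ab; bbb->b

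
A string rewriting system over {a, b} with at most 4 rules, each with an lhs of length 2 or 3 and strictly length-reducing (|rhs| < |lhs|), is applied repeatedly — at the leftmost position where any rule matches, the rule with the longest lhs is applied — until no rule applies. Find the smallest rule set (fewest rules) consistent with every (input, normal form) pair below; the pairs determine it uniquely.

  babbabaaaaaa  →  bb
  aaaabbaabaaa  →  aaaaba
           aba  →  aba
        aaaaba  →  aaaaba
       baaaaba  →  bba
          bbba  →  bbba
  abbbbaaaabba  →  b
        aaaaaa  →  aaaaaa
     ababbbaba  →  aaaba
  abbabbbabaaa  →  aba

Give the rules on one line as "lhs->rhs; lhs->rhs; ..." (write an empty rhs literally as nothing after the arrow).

abb->ba; baa->b; bab->ab

  | babbabaaaaaa => abbabaaaaaa => baabaaaaaa => bbaaaaaa => bbaaaa => bbaa => bb
  | aaaabbaabaaa => aaabaaabaaa => aaababaaa => aaaabaaa => aaaaba
  | aba
  | aaaaba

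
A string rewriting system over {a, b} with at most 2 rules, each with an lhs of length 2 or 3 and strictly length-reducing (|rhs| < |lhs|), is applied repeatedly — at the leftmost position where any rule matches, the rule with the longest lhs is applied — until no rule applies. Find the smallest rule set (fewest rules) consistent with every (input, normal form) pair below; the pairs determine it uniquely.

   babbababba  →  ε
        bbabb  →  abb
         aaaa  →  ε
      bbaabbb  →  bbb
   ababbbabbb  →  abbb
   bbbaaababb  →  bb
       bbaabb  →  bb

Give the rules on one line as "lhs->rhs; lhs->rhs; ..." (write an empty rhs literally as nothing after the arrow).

  | babbababba => abbababba => abababba => aababba => babba => abba => aba => aa => ε
  | bbabb => babb => abb
  | aaaa => aa => ε
  | bbaabbb => baabbb => aabbb => bbb

aa->; ba->a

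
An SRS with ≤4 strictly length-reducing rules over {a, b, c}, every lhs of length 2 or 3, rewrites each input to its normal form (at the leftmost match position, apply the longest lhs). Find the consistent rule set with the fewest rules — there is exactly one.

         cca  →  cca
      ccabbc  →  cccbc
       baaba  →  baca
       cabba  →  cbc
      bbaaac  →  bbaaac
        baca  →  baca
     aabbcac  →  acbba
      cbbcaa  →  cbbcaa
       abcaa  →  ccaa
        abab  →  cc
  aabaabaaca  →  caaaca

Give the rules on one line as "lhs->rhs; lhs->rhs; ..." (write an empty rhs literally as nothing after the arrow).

ab->c; cac->ba; cba->bc

  | cca
  | ccabbc => cccbc
  | baaba => baca
  | cabba => ccba => cbc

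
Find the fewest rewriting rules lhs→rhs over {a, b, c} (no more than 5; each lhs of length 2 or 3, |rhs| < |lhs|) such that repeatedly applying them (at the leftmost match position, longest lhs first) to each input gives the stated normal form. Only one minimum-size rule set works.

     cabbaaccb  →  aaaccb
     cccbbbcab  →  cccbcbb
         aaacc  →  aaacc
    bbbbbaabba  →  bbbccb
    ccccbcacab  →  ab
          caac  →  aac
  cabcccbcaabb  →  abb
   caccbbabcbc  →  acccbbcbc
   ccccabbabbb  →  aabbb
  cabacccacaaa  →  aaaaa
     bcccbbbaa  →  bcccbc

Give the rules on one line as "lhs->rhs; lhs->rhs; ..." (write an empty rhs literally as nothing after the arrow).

acb->aa; ba->; bba->cb; ca->a

  | cabbaaccb => abbaaccb => acbaccb => aaaccb
  | cccbbbcab => cccbbbab => cccbcbb
  | aaacc
  | bbbbbaabba => bbbcbabba => bbbcbba => bbbccb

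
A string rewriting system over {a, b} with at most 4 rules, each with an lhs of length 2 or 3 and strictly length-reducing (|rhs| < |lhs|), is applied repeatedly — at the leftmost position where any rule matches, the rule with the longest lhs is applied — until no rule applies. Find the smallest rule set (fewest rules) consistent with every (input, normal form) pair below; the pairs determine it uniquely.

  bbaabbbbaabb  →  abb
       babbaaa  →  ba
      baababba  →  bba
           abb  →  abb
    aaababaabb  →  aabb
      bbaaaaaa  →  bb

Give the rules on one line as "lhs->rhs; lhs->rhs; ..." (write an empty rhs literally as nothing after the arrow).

  | bbaabbbbaabb => bbbbbbaabb => abbbaabb => aaaabb => abb
  | babbaaa => baaa => ba
  | baababba => bbabba => bba
  | abb

aaa->; baa->b; bab->; bbb->a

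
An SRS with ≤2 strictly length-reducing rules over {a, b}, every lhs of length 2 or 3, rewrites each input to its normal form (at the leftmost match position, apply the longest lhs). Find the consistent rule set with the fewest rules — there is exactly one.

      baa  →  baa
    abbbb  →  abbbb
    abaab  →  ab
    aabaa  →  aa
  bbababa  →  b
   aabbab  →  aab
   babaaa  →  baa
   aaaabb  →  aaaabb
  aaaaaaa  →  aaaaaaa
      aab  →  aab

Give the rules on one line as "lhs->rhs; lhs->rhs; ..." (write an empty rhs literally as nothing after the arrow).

  | baa
  | abbbb
  | abaab => ab
  | aabaa => aa

aba->; bba->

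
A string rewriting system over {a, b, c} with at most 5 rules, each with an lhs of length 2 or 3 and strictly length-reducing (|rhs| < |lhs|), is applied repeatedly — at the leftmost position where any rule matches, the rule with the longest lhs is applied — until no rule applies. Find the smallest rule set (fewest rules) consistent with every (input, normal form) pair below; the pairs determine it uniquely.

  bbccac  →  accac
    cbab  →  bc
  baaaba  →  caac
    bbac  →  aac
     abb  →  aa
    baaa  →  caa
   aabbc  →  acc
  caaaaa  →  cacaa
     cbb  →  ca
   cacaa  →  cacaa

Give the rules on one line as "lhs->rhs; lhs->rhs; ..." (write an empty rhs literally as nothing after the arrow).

aaa->ac; ba->c; bb->a; ccb->bc

  | bbccac => accac
  | cbab => ccb => bc
  | baaaba => caaba => caac
  | bbac => aac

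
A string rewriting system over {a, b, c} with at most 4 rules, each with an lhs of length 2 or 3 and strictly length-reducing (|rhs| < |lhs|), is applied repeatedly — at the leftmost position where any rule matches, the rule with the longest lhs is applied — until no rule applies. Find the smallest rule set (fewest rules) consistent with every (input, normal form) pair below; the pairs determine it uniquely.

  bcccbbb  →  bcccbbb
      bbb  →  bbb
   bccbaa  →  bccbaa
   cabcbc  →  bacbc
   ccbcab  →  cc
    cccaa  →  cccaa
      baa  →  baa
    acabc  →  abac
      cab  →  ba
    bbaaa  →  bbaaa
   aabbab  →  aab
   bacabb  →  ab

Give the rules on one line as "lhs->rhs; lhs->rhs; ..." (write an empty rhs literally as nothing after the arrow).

bab->; bca->ba; cab->ba

  | bcccbbb
  | bbb
  | bccbaa
  | cabcbc => bacbc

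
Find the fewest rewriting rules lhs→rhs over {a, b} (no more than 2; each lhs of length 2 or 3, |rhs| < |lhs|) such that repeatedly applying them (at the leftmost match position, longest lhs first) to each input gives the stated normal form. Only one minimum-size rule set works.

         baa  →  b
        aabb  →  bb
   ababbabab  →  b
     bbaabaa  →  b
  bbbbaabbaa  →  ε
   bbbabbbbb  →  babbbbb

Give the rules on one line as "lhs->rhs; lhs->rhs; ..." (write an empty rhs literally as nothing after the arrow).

  | baa => b
  | aabb => bb
  | ababbabab => abaabab => abbab => aab => b
  | bbaabaa => aabaa => baa => b

aa->; bba->a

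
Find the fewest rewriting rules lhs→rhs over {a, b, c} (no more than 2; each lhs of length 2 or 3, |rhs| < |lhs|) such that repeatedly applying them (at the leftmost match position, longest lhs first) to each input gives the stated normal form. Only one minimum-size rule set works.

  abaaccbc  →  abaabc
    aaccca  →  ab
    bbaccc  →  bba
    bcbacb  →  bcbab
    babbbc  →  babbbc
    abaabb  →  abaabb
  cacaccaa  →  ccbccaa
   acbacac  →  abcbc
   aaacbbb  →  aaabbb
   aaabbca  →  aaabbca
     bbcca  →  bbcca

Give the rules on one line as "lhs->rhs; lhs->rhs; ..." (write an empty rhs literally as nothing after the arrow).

  | abaaccbc => abaacbc => abaabc
  | aaccca => aacca => aaca => acb => ab
  | bbaccc => bbacc => bbac => bba
  | bcbacb => bcbab

ac->a; aca->cb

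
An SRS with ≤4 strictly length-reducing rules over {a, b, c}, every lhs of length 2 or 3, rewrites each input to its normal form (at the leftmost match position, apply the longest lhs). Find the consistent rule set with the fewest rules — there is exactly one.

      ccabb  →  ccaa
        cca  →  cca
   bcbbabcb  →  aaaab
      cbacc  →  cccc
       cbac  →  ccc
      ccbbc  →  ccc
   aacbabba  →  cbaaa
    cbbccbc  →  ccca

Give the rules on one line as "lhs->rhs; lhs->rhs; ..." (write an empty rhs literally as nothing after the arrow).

ac->c; bac->cc; bb->a; bc->a

  | ccabb => ccaa
  | cca
  | bcbbabcb => abbabcb => aaabcb => aaaab
  | cbacc => cccc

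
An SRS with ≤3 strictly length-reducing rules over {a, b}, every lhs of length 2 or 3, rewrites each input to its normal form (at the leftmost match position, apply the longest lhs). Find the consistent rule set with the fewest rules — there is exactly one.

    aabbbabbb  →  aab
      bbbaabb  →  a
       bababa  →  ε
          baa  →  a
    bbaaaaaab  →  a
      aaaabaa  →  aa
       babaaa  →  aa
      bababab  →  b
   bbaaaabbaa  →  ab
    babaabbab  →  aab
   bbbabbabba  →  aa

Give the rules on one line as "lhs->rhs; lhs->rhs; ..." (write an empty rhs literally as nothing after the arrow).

  | aabbbabbb => aababbb => aabbb => aab
  | bbbaabb => baabb => abb => a
  | bababa => baba => ba => ε
  | baa => a

aaa->ab; ba->; bb->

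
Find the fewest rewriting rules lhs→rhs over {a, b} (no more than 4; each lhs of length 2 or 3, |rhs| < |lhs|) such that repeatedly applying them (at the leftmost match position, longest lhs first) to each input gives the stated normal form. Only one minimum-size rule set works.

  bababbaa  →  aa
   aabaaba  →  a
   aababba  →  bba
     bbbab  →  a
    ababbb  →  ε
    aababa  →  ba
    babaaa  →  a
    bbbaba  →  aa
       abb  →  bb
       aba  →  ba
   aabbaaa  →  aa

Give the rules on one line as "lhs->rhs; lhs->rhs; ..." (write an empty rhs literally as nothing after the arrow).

  | bababbaa => bbabbaa => bbbbaa => aabaa => aa
  | aabaaba => aaba => a
  | aababba => abba => bba
  | bbbab => aaab => a

aab->; ab->b; baa->a; bbb->aa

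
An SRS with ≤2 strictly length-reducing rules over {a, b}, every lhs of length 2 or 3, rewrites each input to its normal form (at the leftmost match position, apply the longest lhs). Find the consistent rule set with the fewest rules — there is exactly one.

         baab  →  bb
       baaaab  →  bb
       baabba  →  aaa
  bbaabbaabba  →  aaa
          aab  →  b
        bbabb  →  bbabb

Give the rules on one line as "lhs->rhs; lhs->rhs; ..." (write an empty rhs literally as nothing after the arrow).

  | baab => bb
  | baaaab => baab => bb
  | baabba => bbba => aaa
  | bbaabbaabba => bbbbaabba => aabaabba => baabba => bbba => aaa

aab->b; bbb->aa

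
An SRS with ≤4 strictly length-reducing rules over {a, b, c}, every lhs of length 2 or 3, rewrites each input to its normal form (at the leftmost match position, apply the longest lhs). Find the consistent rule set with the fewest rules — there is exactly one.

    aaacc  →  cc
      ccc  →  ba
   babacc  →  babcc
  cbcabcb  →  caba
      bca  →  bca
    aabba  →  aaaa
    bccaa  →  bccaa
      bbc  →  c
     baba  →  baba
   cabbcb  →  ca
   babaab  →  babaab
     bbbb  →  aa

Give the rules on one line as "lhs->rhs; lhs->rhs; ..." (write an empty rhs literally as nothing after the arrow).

  | aaacc => aacc => acc => cc
  | ccc => ba
  | babacc => babcc
  | cbcabcb => acabcb => cabcb => caba

ac->c; bb->a; cb->a; ccc->ba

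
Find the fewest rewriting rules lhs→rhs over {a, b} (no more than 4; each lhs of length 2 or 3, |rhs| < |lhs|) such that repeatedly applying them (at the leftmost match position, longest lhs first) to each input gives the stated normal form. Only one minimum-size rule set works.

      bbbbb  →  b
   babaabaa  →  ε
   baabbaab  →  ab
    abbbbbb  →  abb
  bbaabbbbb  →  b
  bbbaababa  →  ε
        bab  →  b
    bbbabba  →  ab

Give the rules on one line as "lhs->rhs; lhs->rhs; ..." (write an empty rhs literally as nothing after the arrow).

aa->; ba->; bbb->ab

  | bbbbb => abbb => aab => b
  | babaabaa => baabaa => abaa => aa => ε
  | baabbaab => abbaab => abab => ab
  | abbbbbb => aabbbb => bbbb => abb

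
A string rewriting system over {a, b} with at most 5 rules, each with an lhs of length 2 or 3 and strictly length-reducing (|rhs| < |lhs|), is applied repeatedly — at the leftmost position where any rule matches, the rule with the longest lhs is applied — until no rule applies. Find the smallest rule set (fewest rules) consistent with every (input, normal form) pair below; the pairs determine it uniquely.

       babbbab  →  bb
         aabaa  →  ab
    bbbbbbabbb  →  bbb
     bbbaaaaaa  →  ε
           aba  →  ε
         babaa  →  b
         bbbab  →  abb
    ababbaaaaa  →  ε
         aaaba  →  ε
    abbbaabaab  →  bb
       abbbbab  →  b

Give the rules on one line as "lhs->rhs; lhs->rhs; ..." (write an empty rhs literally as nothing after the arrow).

  | babbbab => abbbab => abaab => aabb => bb
  | aabaa => baa => ab
  | bbbbbbabbb => bbbbaabbb => bbaaabbb => aaaabbb => aabbb => bbb
  | bbbaaaaaa => baaaaaaa => abaaaaa => aabaaa => baaa => aba => aa => ε

aa->; ba->a; baa->ab; bba->aa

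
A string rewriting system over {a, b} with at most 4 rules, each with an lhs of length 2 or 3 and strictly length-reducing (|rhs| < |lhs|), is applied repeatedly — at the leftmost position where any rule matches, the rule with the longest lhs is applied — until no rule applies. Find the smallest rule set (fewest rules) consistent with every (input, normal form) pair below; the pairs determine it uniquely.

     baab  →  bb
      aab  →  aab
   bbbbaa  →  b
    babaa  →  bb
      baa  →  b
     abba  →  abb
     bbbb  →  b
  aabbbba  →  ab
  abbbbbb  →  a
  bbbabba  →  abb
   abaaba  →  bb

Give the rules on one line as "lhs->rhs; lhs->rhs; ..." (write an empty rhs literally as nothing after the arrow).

aba->b; ba->b; bbb->

  | baab => bab => bb
  | aab
  | bbbbaa => baa => ba => b
  | babaa => bbaa => bba => bb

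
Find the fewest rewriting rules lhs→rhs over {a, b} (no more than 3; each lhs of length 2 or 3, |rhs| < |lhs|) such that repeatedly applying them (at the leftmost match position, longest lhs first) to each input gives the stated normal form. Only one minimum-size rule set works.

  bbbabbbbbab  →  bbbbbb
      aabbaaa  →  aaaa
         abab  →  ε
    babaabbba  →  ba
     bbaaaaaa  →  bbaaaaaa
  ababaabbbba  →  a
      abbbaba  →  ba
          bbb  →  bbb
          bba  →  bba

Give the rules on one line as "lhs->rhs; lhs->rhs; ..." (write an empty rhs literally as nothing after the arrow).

  | bbbabbbbbab => bbbbbbab => bbbbbb
  | aabbaaa => aaaa
  | abab => ab => ε
  | babaabbba => baabbba => baba => ba

ab->; abb->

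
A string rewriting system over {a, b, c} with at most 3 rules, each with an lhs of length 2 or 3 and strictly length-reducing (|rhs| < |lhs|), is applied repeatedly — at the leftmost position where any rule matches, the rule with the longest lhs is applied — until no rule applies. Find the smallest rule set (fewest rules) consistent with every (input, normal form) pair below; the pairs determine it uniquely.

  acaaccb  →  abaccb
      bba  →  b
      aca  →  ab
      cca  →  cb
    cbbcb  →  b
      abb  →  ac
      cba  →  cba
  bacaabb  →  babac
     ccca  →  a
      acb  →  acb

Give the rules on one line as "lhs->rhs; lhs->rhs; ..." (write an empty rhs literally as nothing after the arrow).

  | acaaccb => abaccb
  | bba => ca => b
  | aca => ab
  | cca => cb

bb->c; ca->b; ccc->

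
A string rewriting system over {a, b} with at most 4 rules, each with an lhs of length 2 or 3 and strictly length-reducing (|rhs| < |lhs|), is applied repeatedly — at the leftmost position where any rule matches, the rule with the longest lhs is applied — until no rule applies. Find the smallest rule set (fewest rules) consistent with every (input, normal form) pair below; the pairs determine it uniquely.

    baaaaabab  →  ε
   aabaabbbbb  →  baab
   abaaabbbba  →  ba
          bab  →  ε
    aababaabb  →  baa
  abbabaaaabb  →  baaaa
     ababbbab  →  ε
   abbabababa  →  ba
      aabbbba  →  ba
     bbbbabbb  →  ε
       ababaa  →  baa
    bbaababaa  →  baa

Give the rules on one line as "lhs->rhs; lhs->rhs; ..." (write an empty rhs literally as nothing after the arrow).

aba->ba; bab->bb; bb->; bba->ba

  | baaaaabab => baaaabab => baaabab => baabab => babab => bbab => bab => bb => ε
  | aabaabbbbb => abaabbbbb => baabbbbb => baabbb => baab
  | abaaabbbba => baaabbbba => baaabba => baaaba => baaba => baba => bba => ba
  | bab => bb => ε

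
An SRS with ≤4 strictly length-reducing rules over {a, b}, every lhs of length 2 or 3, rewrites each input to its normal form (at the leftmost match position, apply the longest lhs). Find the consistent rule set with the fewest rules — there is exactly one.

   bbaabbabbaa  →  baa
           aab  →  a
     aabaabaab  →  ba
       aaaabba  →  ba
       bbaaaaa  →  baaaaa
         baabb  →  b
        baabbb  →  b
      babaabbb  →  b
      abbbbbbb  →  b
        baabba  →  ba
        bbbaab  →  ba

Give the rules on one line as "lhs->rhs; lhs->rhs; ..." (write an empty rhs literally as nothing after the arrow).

ab->; aba->ba; bb->b

  | bbaabbabbaa => baabbabbaa => bababbaa => bbabbaa => babbaa => bbaa => baa
  | aab => a
  | aabaabaab => abaabaab => baabaab => babaab => bbaab => baab => ba
  | aaaabba => aaaba => aaba => aba => ba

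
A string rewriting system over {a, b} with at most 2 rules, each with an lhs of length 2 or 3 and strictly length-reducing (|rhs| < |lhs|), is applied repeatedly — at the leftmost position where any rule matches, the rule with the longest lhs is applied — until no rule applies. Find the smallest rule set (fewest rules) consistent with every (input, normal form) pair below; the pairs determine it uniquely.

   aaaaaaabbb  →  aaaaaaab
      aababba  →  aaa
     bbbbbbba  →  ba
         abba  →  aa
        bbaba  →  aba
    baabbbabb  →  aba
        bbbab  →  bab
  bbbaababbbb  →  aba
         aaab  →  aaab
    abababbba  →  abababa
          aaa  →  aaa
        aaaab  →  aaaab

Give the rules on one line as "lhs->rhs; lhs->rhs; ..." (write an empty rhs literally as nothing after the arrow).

  | aaaaaaabbb => aaaaaaab
  | aababba => aabaa => aaa
  | bbbbbbba => bbbbba => bbba => ba
  | abba => aa

baa->a; bb->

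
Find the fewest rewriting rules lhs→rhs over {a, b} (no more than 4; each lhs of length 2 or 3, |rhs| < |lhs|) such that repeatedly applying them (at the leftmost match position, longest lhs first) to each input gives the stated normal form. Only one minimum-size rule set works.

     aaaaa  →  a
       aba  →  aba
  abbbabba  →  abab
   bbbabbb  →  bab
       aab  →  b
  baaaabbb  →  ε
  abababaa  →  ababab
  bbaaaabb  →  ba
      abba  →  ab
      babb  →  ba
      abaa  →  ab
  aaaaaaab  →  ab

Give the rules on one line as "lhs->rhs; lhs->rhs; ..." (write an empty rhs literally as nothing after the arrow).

  | aaaaa => aaa => a
  | aba
  | abbbabba => ababba => abab
  | bbbabbb => babbb => bab

aa->; bb->; bba->b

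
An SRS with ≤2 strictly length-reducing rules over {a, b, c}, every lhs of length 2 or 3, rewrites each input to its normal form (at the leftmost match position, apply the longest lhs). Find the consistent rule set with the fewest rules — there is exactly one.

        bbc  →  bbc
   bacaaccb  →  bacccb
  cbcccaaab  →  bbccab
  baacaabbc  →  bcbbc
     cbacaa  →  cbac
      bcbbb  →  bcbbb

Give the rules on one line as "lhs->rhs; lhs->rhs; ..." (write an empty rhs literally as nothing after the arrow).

aa->; cbc->bb

  | bbc
  | bacaaccb => bacccb
  | cbcccaaab => bbccaaab => bbccab
  | baacaabbc => bcaabbc => bcbbc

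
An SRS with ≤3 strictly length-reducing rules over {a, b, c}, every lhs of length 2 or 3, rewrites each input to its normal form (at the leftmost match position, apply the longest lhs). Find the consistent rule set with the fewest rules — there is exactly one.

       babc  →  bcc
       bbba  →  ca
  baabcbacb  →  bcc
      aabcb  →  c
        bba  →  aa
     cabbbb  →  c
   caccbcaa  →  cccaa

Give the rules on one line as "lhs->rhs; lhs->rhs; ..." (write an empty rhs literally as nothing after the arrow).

  | babc => bcc
  | bbba => aba => ca
  | baabcbacb => baccbacb => bacbacb => babacb => bcacb => bcab => bcc
  | aabcb => accb => acb => ab => c

ab->c; bb->a; cb->b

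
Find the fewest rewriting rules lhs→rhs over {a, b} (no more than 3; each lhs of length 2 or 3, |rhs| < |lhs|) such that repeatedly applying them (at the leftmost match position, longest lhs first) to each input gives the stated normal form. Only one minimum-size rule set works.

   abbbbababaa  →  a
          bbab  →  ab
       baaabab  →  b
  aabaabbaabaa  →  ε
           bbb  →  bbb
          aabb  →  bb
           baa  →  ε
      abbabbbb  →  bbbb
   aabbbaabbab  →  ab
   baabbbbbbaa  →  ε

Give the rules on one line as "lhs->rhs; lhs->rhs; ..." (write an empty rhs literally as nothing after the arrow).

  | abbbbababaa => abbbababaa => abbababaa => abababaa => aababaa => babaa => abaa => aaa => a
  | bbab => bab => ab
  | baaabab => aaabab => abab => aab => b
  | aabaabbaabaa => baabbaabaa => aabbaabaa => bbaabaa => baabaa => aabaa => baa => aa => ε

aa->; ba->a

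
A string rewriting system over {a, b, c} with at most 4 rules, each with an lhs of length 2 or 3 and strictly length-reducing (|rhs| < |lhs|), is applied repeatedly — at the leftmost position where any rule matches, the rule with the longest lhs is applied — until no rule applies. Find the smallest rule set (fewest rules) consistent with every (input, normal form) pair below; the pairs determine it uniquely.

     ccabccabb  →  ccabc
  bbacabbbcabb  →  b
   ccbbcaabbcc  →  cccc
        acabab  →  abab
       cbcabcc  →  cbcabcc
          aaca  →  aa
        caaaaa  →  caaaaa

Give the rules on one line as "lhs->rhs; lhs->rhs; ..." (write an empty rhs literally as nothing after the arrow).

  | ccabccabb => ccabccac => ccabc
  | bbacabbbcabb => cacabbbcabb => abbbcabb => acbcabb => bcabb => bcac => b
  | ccbbcaabbcc => ccccaabbcc => ccccaaccc => ccccacc => cccc
  | acabab => abab

ac->; bb->c; cac->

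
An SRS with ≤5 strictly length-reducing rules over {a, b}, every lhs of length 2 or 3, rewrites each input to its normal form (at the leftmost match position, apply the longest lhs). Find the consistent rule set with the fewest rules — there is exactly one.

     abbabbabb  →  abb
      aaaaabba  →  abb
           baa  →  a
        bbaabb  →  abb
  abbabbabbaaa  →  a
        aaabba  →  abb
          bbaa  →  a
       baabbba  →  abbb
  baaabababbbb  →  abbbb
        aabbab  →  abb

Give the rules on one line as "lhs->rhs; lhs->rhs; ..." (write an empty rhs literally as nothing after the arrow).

aa->a; ba->b; baa->aa; bab->ba

  | abbabbabb => abbababb => abbaabb => abaabb => aaabb => aabb => abb
  | aaaaabba => aaaabba => aaabba => aabba => abba => abb
  | baa => aa => a
  | bbaabb => baabb => aabb => abb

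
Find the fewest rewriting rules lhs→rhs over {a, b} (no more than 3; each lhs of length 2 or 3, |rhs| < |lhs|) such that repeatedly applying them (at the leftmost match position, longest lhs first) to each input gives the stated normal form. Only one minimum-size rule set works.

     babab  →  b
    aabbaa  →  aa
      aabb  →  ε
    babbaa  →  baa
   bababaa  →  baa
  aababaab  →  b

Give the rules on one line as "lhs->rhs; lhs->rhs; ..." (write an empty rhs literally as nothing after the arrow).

ab->b; bb->

  | babab => bbab => ab => b
  | aabbaa => abbaa => bbaa => aa
  | aabb => abb => bb => ε
  | babbaa => bbbaa => baa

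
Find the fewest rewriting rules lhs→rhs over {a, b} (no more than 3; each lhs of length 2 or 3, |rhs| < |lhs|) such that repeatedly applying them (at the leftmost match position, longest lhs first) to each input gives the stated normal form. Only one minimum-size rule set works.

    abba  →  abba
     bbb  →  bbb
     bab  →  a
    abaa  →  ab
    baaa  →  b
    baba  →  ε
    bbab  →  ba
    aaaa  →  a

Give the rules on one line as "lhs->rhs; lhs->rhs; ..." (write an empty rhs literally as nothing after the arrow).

aa->; aaa->; bab->a

  | abba
  | bbb
  | bab => a
  | abaa => ab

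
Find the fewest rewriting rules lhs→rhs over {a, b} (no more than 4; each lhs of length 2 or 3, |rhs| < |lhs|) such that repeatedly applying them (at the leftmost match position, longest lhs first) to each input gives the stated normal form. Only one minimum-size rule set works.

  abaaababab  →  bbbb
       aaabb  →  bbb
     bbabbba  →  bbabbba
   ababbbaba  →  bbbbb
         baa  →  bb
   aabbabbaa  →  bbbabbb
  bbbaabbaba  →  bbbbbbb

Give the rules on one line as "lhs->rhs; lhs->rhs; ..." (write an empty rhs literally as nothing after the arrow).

  | abaaababab => aaaababab => aaababab => aababab => bbabab => bbaab => bbbb
  | aaabb => aabb => bbb
  | bbabbba
  | ababbbaba => aabbbaba => bbbbaba => bbbbaa => bbbbb

aa->b; aaa->aa; aba->aa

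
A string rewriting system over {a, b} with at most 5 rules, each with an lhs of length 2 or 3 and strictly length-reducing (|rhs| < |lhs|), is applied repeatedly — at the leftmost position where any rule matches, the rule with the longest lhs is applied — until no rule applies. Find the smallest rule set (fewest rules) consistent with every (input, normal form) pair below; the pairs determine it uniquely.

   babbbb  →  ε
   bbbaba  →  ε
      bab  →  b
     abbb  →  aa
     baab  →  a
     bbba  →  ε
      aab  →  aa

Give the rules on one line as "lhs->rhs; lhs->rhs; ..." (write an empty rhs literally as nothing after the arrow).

ab->a; abb->aa; ba->; bb->

  | babbbb => bbbb => bb => ε
  | bbbaba => baba => ba => ε
  | bab => b
  | abbb => aab => aa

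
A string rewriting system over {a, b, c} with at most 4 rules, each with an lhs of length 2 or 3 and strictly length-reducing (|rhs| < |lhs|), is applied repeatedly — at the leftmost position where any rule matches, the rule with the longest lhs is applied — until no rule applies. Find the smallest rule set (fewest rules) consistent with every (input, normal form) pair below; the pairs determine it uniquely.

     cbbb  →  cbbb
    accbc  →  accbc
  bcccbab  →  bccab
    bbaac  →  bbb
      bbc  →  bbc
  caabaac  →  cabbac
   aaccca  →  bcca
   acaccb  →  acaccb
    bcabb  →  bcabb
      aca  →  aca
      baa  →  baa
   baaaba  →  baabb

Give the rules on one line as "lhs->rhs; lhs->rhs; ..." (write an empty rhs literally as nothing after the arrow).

  | cbbb
  | accbc
  | bcccbab => bccab
  | bbaac => bbb

aac->b; aba->bb; cba->a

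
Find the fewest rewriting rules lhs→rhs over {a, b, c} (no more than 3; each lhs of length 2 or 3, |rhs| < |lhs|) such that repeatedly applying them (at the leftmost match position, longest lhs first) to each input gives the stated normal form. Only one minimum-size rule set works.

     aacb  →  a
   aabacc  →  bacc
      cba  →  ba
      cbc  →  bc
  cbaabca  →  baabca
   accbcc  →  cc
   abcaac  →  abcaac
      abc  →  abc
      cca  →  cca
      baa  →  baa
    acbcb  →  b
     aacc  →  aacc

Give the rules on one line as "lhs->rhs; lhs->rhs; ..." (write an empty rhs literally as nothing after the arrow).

  | aacb => a
  | aabacc => abacc => bacc
  | cba => ba
  | cbc => bc

aba->ba; acb->; cb->b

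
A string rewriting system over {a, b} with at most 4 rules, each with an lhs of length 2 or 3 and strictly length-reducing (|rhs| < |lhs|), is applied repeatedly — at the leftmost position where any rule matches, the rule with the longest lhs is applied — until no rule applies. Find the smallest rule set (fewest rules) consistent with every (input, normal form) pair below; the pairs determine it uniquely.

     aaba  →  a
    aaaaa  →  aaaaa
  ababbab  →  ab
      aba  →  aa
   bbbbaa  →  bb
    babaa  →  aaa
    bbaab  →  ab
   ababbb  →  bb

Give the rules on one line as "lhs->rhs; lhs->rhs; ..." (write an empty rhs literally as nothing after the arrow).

aab->; ba->a; bba->b

  | aaba => a
  | aaaaa
  | ababbab => aabbab => bab => ab
  | aba => aa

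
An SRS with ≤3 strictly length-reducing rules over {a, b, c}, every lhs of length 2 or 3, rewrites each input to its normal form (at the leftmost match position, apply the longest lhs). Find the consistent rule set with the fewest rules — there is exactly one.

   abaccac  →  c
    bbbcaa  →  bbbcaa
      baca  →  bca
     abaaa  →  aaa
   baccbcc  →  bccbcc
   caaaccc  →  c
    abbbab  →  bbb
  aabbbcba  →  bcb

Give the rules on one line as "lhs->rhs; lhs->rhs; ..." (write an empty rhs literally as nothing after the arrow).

ab->; ac->; ba->b

  | abaccac => accac => cac => c
  | bbbcaa
  | baca => bca
  | abaaa => aaa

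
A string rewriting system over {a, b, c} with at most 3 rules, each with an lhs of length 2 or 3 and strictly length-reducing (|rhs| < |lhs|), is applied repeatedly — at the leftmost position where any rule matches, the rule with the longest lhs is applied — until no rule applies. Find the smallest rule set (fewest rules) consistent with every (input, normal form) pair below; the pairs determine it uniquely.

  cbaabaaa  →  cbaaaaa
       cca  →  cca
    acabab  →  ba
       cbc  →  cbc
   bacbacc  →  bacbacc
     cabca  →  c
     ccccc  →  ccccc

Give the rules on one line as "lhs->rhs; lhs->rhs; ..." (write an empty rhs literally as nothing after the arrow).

ab->a; aca->

  | cbaabaaa => cbaaaaa
  | cca
  | acabab => bab => ba
  | cbc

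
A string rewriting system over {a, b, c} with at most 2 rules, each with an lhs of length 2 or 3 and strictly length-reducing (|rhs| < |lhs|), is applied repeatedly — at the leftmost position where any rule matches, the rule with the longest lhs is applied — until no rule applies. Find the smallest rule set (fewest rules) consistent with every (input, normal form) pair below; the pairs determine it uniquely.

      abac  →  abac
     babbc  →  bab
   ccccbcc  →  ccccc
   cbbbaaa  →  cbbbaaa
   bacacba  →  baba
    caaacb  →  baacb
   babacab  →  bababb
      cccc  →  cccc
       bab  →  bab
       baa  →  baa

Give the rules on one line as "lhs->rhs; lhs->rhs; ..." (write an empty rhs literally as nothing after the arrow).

bc->; ca->b

  | abac
  | babbc => bab
  | ccccbcc => ccccc
  | cbbbaaa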